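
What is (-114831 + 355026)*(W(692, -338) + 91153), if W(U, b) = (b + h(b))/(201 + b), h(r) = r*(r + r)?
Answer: 2944745303145/137 ≈ 2.1494e+10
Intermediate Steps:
h(r) = 2*r² (h(r) = r*(2*r) = 2*r²)
W(U, b) = (b + 2*b²)/(201 + b)
(-114831 + 355026)*(W(692, -338) + 91153) = (-114831 + 355026)*(-338*(1 + 2*(-338))/(201 - 338) + 91153) = 240195*(-338*(1 - 676)/(-137) + 91153) = 240195*(-338*(-1/137)*(-675) + 91153) = 240195*(-228150/137 + 91153) = 240195*(12259811/137) = 2944745303145/137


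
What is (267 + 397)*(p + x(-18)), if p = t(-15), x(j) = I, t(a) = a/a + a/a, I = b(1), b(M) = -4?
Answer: -1328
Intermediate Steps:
I = -4
t(a) = 2 (t(a) = 1 + 1 = 2)
x(j) = -4
p = 2
(267 + 397)*(p + x(-18)) = (267 + 397)*(2 - 4) = 664*(-2) = -1328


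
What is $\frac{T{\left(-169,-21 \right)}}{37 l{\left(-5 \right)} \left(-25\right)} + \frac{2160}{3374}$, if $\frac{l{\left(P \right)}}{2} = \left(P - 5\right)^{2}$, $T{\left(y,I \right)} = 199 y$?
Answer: $\frac{256535497}{312095000} \approx 0.82198$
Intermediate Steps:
$l{\left(P \right)} = 2 \left(-5 + P\right)^{2}$ ($l{\left(P \right)} = 2 \left(P - 5\right)^{2} = 2 \left(-5 + P\right)^{2}$)
$\frac{T{\left(-169,-21 \right)}}{37 l{\left(-5 \right)} \left(-25\right)} + \frac{2160}{3374} = \frac{199 \left(-169\right)}{37 \cdot 2 \left(-5 - 5\right)^{2} \left(-25\right)} + \frac{2160}{3374} = - \frac{33631}{37 \cdot 2 \left(-10\right)^{2} \left(-25\right)} + 2160 \cdot \frac{1}{3374} = - \frac{33631}{37 \cdot 2 \cdot 100 \left(-25\right)} + \frac{1080}{1687} = - \frac{33631}{37 \cdot 200 \left(-25\right)} + \frac{1080}{1687} = - \frac{33631}{7400 \left(-25\right)} + \frac{1080}{1687} = - \frac{33631}{-185000} + \frac{1080}{1687} = \left(-33631\right) \left(- \frac{1}{185000}\right) + \frac{1080}{1687} = \frac{33631}{185000} + \frac{1080}{1687} = \frac{256535497}{312095000}$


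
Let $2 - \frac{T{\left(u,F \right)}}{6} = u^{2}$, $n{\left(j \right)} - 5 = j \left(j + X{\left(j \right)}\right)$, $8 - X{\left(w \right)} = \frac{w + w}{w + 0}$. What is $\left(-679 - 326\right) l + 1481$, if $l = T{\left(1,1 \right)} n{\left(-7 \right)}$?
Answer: $-70879$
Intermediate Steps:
$X{\left(w \right)} = 6$ ($X{\left(w \right)} = 8 - \frac{w + w}{w + 0} = 8 - \frac{2 w}{w} = 8 - 2 = 6$)
$n{\left(j \right)} = 5 + j \left(6 + j\right)$ ($n{\left(j \right)} = 5 + j \left(j + 6\right) = 5 + j \left(6 + j\right)$)
$T{\left(u,F \right)} = 12 - 6 u^{2}$
$l = 72$ ($l = \left(12 - 6 \cdot 1^{2}\right) \left(5 + \left(-7\right)^{2} + 6 \left(-7\right)\right) = \left(12 - 6\right) \left(5 + 49 - 42\right) = \left(12 - 6\right) 12 = 6 \cdot 12 = 72$)
$\left(-679 - 326\right) l + 1481 = \left(-679 - 326\right) 72 + 1481 = \left(-1005\right) 72 + 1481 = -72360 + 1481 = -70879$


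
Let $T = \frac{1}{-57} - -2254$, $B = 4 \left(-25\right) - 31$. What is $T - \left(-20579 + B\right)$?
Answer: $\frac{1308947}{57} \approx 22964.0$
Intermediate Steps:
$B = -131$ ($B = -100 - 31 = -131$)
$T = \frac{128477}{57}$ ($T = - \frac{1}{57} + 2254 = \frac{128477}{57} \approx 2254.0$)
$T - \left(-20579 + B\right) = \frac{128477}{57} - \left(-20579 - 131\right) = \frac{128477}{57} - -20710 = \frac{128477}{57} + 20710 = \frac{1308947}{57}$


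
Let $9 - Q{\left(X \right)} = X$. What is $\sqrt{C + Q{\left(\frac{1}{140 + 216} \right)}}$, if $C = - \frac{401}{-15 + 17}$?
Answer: $\frac{15 i \sqrt{26967}}{178} \approx 13.838 i$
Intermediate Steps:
$Q{\left(X \right)} = 9 - X$
$C = - \frac{401}{2} \approx -200.5$
$\sqrt{C + Q{\left(\frac{1}{140 + 216} \right)}} = \sqrt{- \frac{401}{2} + \left(9 - \frac{1}{140 + 216}\right)} = \sqrt{- \frac{401}{2} + \left(9 - \frac{1}{356}\right)} = \sqrt{- \frac{401}{2} + \frac{3203}{356}} = \sqrt{- \frac{68175}{356}} = \frac{15 i \sqrt{26967}}{178}$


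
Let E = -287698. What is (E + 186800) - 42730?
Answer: -143628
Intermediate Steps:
(E + 186800) - 42730 = (-287698 + 186800) - 42730 = -100898 - 42730 = -143628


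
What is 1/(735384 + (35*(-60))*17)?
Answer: 1/699684 ≈ 1.4292e-6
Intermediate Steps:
1/(735384 + (35*(-60))*17) = 1/(735384 - 2100*17) = 1/(735384 - 35700) = 1/699684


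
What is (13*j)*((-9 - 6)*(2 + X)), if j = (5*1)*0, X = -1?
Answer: 0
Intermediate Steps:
j = 0 (j = 5*0 = 0)
(13*j)*((-9 - 6)*(2 + X)) = (13*0)*((-9 - 6)*(2 - 1)) = 0*(-15*1) = 0*(-15) = 0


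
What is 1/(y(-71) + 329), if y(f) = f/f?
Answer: 1/330 ≈ 0.0030303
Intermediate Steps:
y(f) = 1
1/(y(-71) + 329) = 1/(1 + 329) = 1/330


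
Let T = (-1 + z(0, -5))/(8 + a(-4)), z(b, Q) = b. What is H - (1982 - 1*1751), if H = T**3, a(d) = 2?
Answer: -231001/1000 ≈ -231.00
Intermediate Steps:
T = -1/10 (T = (-1 + 0)/(8 + 2) = -1/10 ≈ -0.10000)
H = -1/1000 (H = (-1/10)**3 = -1/1000 ≈ -0.0010000)
H - (1982 - 1*1751) = -1/1000 - (1982 - 1*1751) = -1/1000 - (1982 - 1751) = -1/1000 - 1*231 = -1/1000 - 231 = -231001/1000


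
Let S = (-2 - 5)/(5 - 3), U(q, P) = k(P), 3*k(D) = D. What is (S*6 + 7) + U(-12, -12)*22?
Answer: -102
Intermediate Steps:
k(D) = D/3
U(q, P) = P/3
S = -7/2 ≈ -3.5000
(S*6 + 7) + U(-12, -12)*22 = (-7/2*6 + 7) + ((⅓)*(-12))*22 = (-21 + 7) - 4*22 = -14 - 88 = -102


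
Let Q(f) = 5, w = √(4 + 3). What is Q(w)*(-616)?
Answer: -3080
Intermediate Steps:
w = √7 ≈ 2.6458
Q(w)*(-616) = 5*(-616) = -3080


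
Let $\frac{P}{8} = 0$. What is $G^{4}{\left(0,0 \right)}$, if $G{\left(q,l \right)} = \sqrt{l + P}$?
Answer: $0$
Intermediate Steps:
$P = 0$ ($P = 8 \cdot 0 = 0$)
$G{\left(q,l \right)} = \sqrt{l}$ ($G{\left(q,l \right)} = \sqrt{l + 0} = \sqrt{l}$)
$G^{4}{\left(0,0 \right)} = \left(\sqrt{0}\right)^{4} = 0^{4} = 0$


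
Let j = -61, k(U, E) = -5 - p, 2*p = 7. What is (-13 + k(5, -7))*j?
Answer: 2623/2 ≈ 1311.5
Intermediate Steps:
p = 7/2 (p = (½)*7 = 7/2 ≈ 3.5000)
k(U, E) = -17/2 (k(U, E) = -5 - 1*7/2 = -5 - 7/2 = -17/2)
(-13 + k(5, -7))*j = (-13 - 17/2)*(-61) = -43/2*(-61) = 2623/2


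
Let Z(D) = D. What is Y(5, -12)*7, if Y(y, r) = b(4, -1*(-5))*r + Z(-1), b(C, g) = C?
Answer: -343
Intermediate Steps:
Y(y, r) = -1 + 4*r (Y(y, r) = 4*r - 1 = -1 + 4*r)
Y(5, -12)*7 = (-1 + 4*(-12))*7 = (-1 - 48)*7 = -49*7 = -343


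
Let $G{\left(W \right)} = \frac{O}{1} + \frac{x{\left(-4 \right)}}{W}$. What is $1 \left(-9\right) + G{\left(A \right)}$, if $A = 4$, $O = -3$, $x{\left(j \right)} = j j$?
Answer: $-8$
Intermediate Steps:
$x{\left(j \right)} = j^{2}$
$G{\left(W \right)} = -3 + \frac{16}{W}$ ($G{\left(W \right)} = - \frac{3}{1} + \frac{\left(-4\right)^{2}}{W} = \left(-3\right) 1 + \frac{16}{W} = -3 + \frac{16}{W}$)
$1 \left(-9\right) + G{\left(A \right)} = 1 \left(-9\right) - \left(3 - \frac{16}{4}\right) = -9 + \left(-3 + 16 \cdot \frac{1}{4}\right) = -9 + \left(-3 + 4\right) = -9 + 1 = -8$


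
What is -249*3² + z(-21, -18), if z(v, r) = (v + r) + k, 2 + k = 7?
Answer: -2275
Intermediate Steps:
k = 5 (k = -2 + 7 = 5)
z(v, r) = 5 + r + v (z(v, r) = (v + r) + 5 = (r + v) + 5 = 5 + r + v)
-249*3² + z(-21, -18) = -249*3² + (5 - 18 - 21) = -249*9 - 34 = -2241 - 34 = -2275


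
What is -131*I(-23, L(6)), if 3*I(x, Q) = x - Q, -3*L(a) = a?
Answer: 917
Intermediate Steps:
L(a) = -a/3
I(x, Q) = -Q/3 + x/3 (I(x, Q) = (x - Q)/3 = -Q/3 + x/3)
-131*I(-23, L(6)) = -131*(-(-1)*6/9 + (⅓)*(-23)) = -131*(-⅓*(-2) - 23/3) = -131*(⅔ - 23/3) = -131*(-7) = 917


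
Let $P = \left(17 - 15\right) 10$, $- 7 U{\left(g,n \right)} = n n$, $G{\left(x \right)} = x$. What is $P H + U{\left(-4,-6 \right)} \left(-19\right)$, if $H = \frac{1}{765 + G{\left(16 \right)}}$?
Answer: $\frac{534344}{5467} \approx 97.74$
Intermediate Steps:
$U{\left(g,n \right)} = - \frac{n^{2}}{7}$ ($U{\left(g,n \right)} = - \frac{n n}{7} = - \frac{n^{2}}{7}$)
$P = 20$ ($P = 2 \cdot 10 = 20$)
$H = \frac{1}{781}$ ($H = \frac{1}{765 + 16} = \frac{1}{781} \approx 0.0012804$)
$P H + U{\left(-4,-6 \right)} \left(-19\right) = 20 \cdot \frac{1}{781} + - \frac{\left(-6\right)^{2}}{7} \left(-19\right) = \frac{20}{781} + \left(- \frac{1}{7}\right) 36 \left(-19\right) = \frac{20}{781} - - \frac{684}{7} = \frac{20}{781} + \frac{684}{7} = \frac{534344}{5467}$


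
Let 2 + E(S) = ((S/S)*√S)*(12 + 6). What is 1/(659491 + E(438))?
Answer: 659489/434925599209 - 18*√438/434925599209 ≈ 1.5155e-6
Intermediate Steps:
E(S) = -2 + 18*√S (E(S) = -2 + ((S/S)*√S)*(12 + 6) = -2 + (1*√S)*18 = -2 + √S*18 = -2 + 18*√S)
1/(659491 + E(438)) = 1/(659491 + (-2 + 18*√438)) = 1/(659489 + 18*√438)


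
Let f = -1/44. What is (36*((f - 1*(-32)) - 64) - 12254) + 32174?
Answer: 206439/11 ≈ 18767.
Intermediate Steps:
f = -1/44 (f = -1*1/44 = -1/44 ≈ -0.022727)
(36*((f - 1*(-32)) - 64) - 12254) + 32174 = (36*((-1/44 - 1*(-32)) - 64) - 12254) + 32174 = (36*((-1/44 + 32) - 64) - 12254) + 32174 = (36*(1407/44 - 64) - 12254) + 32174 = (36*(-1409/44) - 12254) + 32174 = (-12681/11 - 12254) + 32174 = -147475/11 + 32174 = 206439/11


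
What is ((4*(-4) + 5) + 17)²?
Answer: 36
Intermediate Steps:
((4*(-4) + 5) + 17)² = ((-16 + 5) + 17)² = (-11 + 17)² = 6² = 36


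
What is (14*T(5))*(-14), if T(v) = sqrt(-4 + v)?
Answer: -196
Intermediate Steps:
(14*T(5))*(-14) = (14*sqrt(-4 + 5))*(-14) = (14*sqrt(1))*(-14) = (14*1)*(-14) = 14*(-14) = -196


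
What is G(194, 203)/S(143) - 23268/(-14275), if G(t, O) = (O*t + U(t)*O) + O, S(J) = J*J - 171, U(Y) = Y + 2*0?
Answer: 1599082429/289468450 ≈ 5.5242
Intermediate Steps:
U(Y) = Y (U(Y) = Y + 0 = Y)
S(J) = -171 + J² (S(J) = J² - 171 = -171 + J²)
G(t, O) = O + 2*O*t (G(t, O) = (O*t + t*O) + O = (O*t + O*t) + O = 2*O*t + O = O + 2*O*t)
G(194, 203)/S(143) - 23268/(-14275) = (203*(1 + 2*194))/(-171 + 143²) - 23268/(-14275) = (203*(1 + 388))/(-171 + 20449) - 23268*(-1/14275) = (203*389)/20278 + 23268/14275 = 78967*(1/20278) + 23268/14275 = 78967/20278 + 23268/14275 = 1599082429/289468450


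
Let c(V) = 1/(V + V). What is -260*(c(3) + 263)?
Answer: -205270/3 ≈ -68423.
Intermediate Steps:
c(V) = 1/(2*V)
-260*(c(3) + 263) = -260*((½)/3 + 263) = -260*((½)*(⅓) + 263) = -260*(⅙ + 263) = -260*1579/6 = -205270/3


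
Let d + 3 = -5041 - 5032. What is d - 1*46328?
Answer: -56404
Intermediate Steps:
d = -10076 (d = -3 + (-5041 - 5032) = -3 - 10073 = -10076)
d - 1*46328 = -10076 - 1*46328 = -10076 - 46328 = -56404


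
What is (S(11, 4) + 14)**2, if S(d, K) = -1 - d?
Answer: 4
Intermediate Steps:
(S(11, 4) + 14)**2 = ((-1 - 1*11) + 14)**2 = ((-1 - 11) + 14)**2 = (-12 + 14)**2 = 2**2 = 4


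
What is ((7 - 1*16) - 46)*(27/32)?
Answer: -1485/32 ≈ -46.406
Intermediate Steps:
((7 - 1*16) - 46)*(27/32) = ((7 - 16) - 46)*(27*(1/32)) = (-9 - 46)*(27/32) = -55*27/32 = -1485/32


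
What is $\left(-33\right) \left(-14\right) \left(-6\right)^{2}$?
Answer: $16632$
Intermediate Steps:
$\left(-33\right) \left(-14\right) \left(-6\right)^{2} = 462 \cdot 36 = 16632$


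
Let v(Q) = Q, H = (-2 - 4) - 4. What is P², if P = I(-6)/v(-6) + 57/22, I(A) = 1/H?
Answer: 2961841/435600 ≈ 6.7995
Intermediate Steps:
H = -10 (H = -6 - 4 = -10)
I(A) = -⅒ (I(A) = 1/(-10) = -⅒)
P = 1721/660 (P = -⅒/(-6) + 57/22 = -⅒*(-⅙) + 57*(1/22) = 1/60 + 57/22 = 1721/660 ≈ 2.6076)
P² = (1721/660)² = 2961841/435600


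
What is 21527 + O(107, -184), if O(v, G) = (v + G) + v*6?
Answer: 22092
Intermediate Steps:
O(v, G) = G + 7*v (O(v, G) = (G + v) + 6*v = G + 7*v)
21527 + O(107, -184) = 21527 + (-184 + 7*107) = 21527 + (-184 + 749) = 21527 + 565 = 22092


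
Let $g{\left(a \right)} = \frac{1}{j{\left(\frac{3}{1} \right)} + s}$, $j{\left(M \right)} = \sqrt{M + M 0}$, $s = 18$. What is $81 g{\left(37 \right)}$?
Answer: $\frac{486}{107} - \frac{27 \sqrt{3}}{107} \approx 4.105$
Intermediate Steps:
$j{\left(M \right)} = \sqrt{M}$ ($j{\left(M \right)} = \sqrt{M + 0} = \sqrt{M}$)
$g{\left(a \right)} = \frac{1}{18 + \sqrt{3}}$ ($g{\left(a \right)} = \frac{1}{\sqrt{\frac{3}{1}} + 18} = \frac{1}{\sqrt{3 \cdot 1} + 18} = \frac{1}{\sqrt{3} + 18} = \frac{1}{18 + \sqrt{3}}$)
$81 g{\left(37 \right)} = 81 \left(\frac{6}{107} - \frac{\sqrt{3}}{321}\right) = \frac{486}{107} - \frac{27 \sqrt{3}}{107}$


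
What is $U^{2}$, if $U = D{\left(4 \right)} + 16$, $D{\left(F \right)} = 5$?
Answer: $441$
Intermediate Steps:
$U = 21$ ($U = 5 + 16 = 21$)
$U^{2} = 21^{2} = 441$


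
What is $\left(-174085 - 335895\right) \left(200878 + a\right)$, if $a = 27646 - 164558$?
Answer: $-32621380680$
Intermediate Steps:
$a = -136912$ ($a = 27646 - 164558 = -136912$)
$\left(-174085 - 335895\right) \left(200878 + a\right) = \left(-174085 - 335895\right) \left(200878 - 136912\right) = \left(-509980\right) 63966 = -32621380680$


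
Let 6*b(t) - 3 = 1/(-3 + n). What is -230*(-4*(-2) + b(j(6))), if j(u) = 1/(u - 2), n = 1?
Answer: -11615/6 ≈ -1935.8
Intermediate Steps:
j(u) = 1/(-2 + u)
b(t) = 5/12 (b(t) = ½ + 1/(6*(-3 + 1)) = ½ + (⅙)/(-2) = ½ + (⅙)*(-½) = ½ - 1/12 = 5/12)
-230*(-4*(-2) + b(j(6))) = -230*(-4*(-2) + 5/12) = -230*(8 + 5/12) = -230*101/12 = -11615/6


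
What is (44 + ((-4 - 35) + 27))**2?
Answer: 1024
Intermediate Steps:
(44 + ((-4 - 35) + 27))**2 = (44 + (-39 + 27))**2 = (44 - 12)**2 = 32**2 = 1024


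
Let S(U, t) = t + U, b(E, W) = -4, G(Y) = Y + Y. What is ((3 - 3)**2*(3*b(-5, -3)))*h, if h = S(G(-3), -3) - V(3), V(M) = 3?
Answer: 0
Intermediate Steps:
G(Y) = 2*Y
S(U, t) = U + t
h = -12 (h = (2*(-3) - 3) - 1*3 = (-6 - 3) - 3 = -9 - 3 = -12)
((3 - 3)**2*(3*b(-5, -3)))*h = ((3 - 3)**2*(3*(-4)))*(-12) = (0**2*(-12))*(-12) = (0*(-12))*(-12) = 0*(-12) = 0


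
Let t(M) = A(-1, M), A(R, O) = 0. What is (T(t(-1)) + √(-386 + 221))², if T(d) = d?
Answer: -165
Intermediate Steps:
t(M) = 0
(T(t(-1)) + √(-386 + 221))² = (0 + √(-386 + 221))² = (0 + √(-165))² = (0 + I*√165)² = (I*√165)² = -165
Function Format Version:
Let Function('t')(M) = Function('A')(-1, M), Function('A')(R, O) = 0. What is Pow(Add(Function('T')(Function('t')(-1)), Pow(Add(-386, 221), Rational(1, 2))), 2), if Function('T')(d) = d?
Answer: -165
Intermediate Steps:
Function('t')(M) = 0
Pow(Add(Function('T')(Function('t')(-1)), Pow(Add(-386, 221), Rational(1, 2))), 2) = Pow(Add(0, Pow(Add(-386, 221), Rational(1, 2))), 2) = Pow(Add(0, Pow(-165, Rational(1, 2))), 2) = Pow(Add(0, Mul(I, Pow(165, Rational(1, 2)))), 2) = Pow(Mul(I, Pow(165, Rational(1, 2))), 2) = -165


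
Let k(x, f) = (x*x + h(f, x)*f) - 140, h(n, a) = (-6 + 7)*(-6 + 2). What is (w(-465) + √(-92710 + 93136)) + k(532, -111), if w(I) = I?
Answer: 282863 + √426 ≈ 2.8288e+5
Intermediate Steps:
h(n, a) = -4 (h(n, a) = 1*(-4) = -4)
k(x, f) = -140 + x² - 4*f (k(x, f) = (x*x - 4*f) - 140 = (x² - 4*f) - 140 = -140 + x² - 4*f)
(w(-465) + √(-92710 + 93136)) + k(532, -111) = (-465 + √(-92710 + 93136)) + (-140 + 532² - 4*(-111)) = (-465 + √426) + (-140 + 283024 + 444) = (-465 + √426) + 283328 = 282863 + √426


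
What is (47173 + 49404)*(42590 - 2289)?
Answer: 3892149677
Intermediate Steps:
(47173 + 49404)*(42590 - 2289) = 96577*40301 = 3892149677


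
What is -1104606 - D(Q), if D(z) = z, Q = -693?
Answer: -1103913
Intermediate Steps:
-1104606 - D(Q) = -1104606 - 1*(-693) = -1104606 + 693 = -1103913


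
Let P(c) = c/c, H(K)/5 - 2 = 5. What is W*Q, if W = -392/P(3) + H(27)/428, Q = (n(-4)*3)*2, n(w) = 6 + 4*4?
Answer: -5535453/107 ≈ -51733.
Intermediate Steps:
n(w) = 22 (n(w) = 6 + 16 = 22)
H(K) = 35 (H(K) = 10 + 5*5 = 10 + 25 = 35)
P(c) = 1
Q = 132 (Q = (22*3)*2 = 66*2 = 132)
W = -167741/428 (W = -392/1 + 35/428 = -392*1 + 35*(1/428) = -392 + 35/428 = -167741/428 ≈ -391.92)
W*Q = -167741/428*132 = -5535453/107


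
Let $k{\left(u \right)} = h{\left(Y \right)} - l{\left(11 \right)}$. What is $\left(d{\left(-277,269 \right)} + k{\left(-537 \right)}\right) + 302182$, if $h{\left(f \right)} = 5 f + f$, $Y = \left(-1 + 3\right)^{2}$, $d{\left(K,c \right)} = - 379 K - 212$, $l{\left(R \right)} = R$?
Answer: $406966$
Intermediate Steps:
$d{\left(K,c \right)} = -212 - 379 K$
$Y = 4$ ($Y = 2^{2} = 4$)
$h{\left(f \right)} = 6 f$
$k{\left(u \right)} = 13$ ($k{\left(u \right)} = 6 \cdot 4 - 11 = 24 - 11 = 13$)
$\left(d{\left(-277,269 \right)} + k{\left(-537 \right)}\right) + 302182 = \left(\left(-212 - -104983\right) + 13\right) + 302182 = \left(\left(-212 + 104983\right) + 13\right) + 302182 = \left(104771 + 13\right) + 302182 = 104784 + 302182 = 406966$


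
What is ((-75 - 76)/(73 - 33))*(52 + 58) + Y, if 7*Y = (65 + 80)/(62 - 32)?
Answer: -34823/84 ≈ -414.56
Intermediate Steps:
Y = 29/42 (Y = ((65 + 80)/(62 - 32))/7 = (145/30)/7 = (145*(1/30))/7 = (1/7)*(29/6) = 29/42 ≈ 0.69048)
((-75 - 76)/(73 - 33))*(52 + 58) + Y = ((-75 - 76)/(73 - 33))*(52 + 58) + 29/42 = -151/40*110 + 29/42 = -1661/4 + 29/42 = -34823/84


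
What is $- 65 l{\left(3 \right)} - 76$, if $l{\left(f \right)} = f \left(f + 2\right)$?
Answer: $-1051$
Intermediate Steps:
$l{\left(f \right)} = f \left(2 + f\right)$
$- 65 l{\left(3 \right)} - 76 = - 65 \cdot 3 \left(2 + 3\right) - 76 = - 65 \cdot 3 \cdot 5 - 76 = \left(-65\right) 15 - 76 = -975 - 76 = -1051$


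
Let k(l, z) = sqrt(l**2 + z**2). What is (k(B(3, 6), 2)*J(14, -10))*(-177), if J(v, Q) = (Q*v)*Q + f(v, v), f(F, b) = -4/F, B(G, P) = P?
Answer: -3468492*sqrt(10)/7 ≈ -1.5669e+6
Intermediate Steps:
J(v, Q) = -4/v + v*Q**2 (J(v, Q) = (Q*v)*Q - 4/v = v*Q**2 - 4/v = -4/v + v*Q**2)
(k(B(3, 6), 2)*J(14, -10))*(-177) = (sqrt(6**2 + 2**2)*(-4/14 + 14*(-10)**2))*(-177) = (sqrt(36 + 4)*(-4*1/14 + 14*100))*(-177) = (sqrt(40)*(-2/7 + 1400))*(-177) = ((2*sqrt(10))*(9798/7))*(-177) = (19596*sqrt(10)/7)*(-177) = -3468492*sqrt(10)/7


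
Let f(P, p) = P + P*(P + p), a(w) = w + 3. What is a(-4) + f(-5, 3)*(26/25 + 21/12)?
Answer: 259/20 ≈ 12.950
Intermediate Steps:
a(w) = 3 + w
a(-4) + f(-5, 3)*(26/25 + 21/12) = (3 - 4) + (-5*(1 - 5 + 3))*(26/25 + 21/12) = -1 + (-5*(-1))*(26*(1/25) + 21*(1/12)) = -1 + 5*(26/25 + 7/4) = -1 + 5*(279/100) = -1 + 279/20 = 259/20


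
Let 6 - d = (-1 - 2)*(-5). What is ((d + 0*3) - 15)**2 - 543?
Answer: 33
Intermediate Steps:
d = -9 (d = 6 - (-1 - 2)*(-5) = 6 - (-3)*(-5) = 6 - 1*15 = 6 - 15 = -9)
((d + 0*3) - 15)**2 - 543 = ((-9 + 0*3) - 15)**2 - 543 = ((-9 + 0) - 15)**2 - 543 = (-9 - 15)**2 - 543 = (-24)**2 - 543 = 576 - 543 = 33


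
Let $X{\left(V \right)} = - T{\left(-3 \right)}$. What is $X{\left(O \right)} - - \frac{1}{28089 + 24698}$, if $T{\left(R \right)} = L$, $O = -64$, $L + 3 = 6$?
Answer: $- \frac{158360}{52787} \approx -3.0$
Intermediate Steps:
$L = 3$ ($L = -3 + 6 = 3$)
$T{\left(R \right)} = 3$
$X{\left(V \right)} = -3$ ($X{\left(V \right)} = \left(-1\right) 3 = -3$)
$X{\left(O \right)} - - \frac{1}{28089 + 24698} = -3 - - \frac{1}{28089 + 24698} = -3 - - \frac{1}{52787} = -3 + \frac{1}{52787} = - \frac{158360}{52787}$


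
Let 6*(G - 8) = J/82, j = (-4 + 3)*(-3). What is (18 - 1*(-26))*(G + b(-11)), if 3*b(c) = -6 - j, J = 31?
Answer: 27401/123 ≈ 222.77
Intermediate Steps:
j = 3 (j = -1*(-3) = 3)
G = 3967/492 (G = 8 + (31/82)/6 = 8 + (31*(1/82))/6 = 8 + (⅙)*(31/82) = 8 + 31/492 = 3967/492 ≈ 8.0630)
b(c) = -3 (b(c) = (-6 - 1*3)/3 = (-6 - 3)/3 = (⅓)*(-9) = -3)
(18 - 1*(-26))*(G + b(-11)) = (18 - 1*(-26))*(3967/492 - 3) = (18 + 26)*(2491/492) = 44*(2491/492) = 27401/123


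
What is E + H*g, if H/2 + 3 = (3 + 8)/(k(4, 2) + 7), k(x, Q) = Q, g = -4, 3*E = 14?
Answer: 170/9 ≈ 18.889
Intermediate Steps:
E = 14/3 (E = (⅓)*14 = 14/3 ≈ 4.6667)
H = -32/9 (H = -6 + 2*((3 + 8)/(2 + 7)) = -6 + 2*(11/9) = -6 + 22/9 = -32/9 ≈ -3.5556)
E + H*g = 14/3 - 32/9*(-4) = 14/3 + 128/9 = 170/9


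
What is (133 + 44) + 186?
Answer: 363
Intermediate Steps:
(133 + 44) + 186 = 177 + 186 = 363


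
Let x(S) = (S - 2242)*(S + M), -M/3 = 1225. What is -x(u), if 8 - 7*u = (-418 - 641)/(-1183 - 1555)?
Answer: -3024242715990035/367335556 ≈ -8.2329e+6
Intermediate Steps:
M = -3675 (M = -3*1225 = -3675)
u = 20845/19166 (u = 8/7 - (-418 - 641)/(7*(-1183 - 1555)) = 8/7 - (-1059)/(7*(-2738)) = 8/7 - (-1059)*(-1)/(7*2738) = 8/7 - 1/7*1059/2738 = 8/7 - 1059/19166 = 20845/19166 ≈ 1.0876)
x(S) = (-3675 + S)*(-2242 + S) (x(S) = (S - 2242)*(S - 3675) = (-2242 + S)*(-3675 + S) = (-3675 + S)*(-2242 + S))
-x(u) = -(8239350 + (20845/19166)**2 - 5917*20845/19166) = -(8239350 + 434514025/367335556 - 123339865/19166) = -1*3024242715990035/367335556 = -3024242715990035/367335556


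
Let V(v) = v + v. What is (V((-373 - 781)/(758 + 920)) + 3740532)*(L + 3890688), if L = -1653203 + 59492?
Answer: 7208614849598538/839 ≈ 8.5919e+12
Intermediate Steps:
L = -1593711
V(v) = 2*v
(V((-373 - 781)/(758 + 920)) + 3740532)*(L + 3890688) = (2*((-373 - 781)/(758 + 920)) + 3740532)*(-1593711 + 3890688) = (2*(-1154/1678) + 3740532)*2296977 = (2*(-1154*1/1678) + 3740532)*2296977 = (2*(-577/839) + 3740532)*2296977 = (-1154/839 + 3740532)*2296977 = (3138305194/839)*2296977 = 7208614849598538/839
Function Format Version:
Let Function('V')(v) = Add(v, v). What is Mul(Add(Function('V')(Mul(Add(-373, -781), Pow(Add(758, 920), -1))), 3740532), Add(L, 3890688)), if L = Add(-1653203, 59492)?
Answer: Rational(7208614849598538, 839) ≈ 8.5919e+12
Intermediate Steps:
L = -1593711
Function('V')(v) = Mul(2, v)
Mul(Add(Function('V')(Mul(Add(-373, -781), Pow(Add(758, 920), -1))), 3740532), Add(L, 3890688)) = Mul(Add(Mul(2, Mul(Add(-373, -781), Pow(Add(758, 920), -1))), 3740532), Add(-1593711, 3890688)) = Mul(Add(Mul(2, Mul(-1154, Pow(1678, -1))), 3740532), 2296977) = Mul(Add(Mul(2, Mul(-1154, Rational(1, 1678))), 3740532), 2296977) = Mul(Add(Mul(2, Rational(-577, 839)), 3740532), 2296977) = Mul(Add(Rational(-1154, 839), 3740532), 2296977) = Mul(Rational(3138305194, 839), 2296977) = Rational(7208614849598538, 839)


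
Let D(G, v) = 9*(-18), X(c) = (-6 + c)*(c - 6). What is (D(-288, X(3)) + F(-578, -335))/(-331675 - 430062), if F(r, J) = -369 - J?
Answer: 196/761737 ≈ 0.00025731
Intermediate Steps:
X(c) = (-6 + c)² (X(c) = (-6 + c)*(-6 + c) = (-6 + c)²)
D(G, v) = -162
(D(-288, X(3)) + F(-578, -335))/(-331675 - 430062) = (-162 + (-369 - 1*(-335)))/(-331675 - 430062) = (-162 + (-369 + 335))/(-761737) = (-162 - 34)*(-1/761737) = -196*(-1/761737) = 196/761737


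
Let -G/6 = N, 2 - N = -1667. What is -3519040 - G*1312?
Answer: 9619328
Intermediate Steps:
N = 1669 (N = 2 - 1*(-1667) = 2 + 1667 = 1669)
G = -10014 (G = -6*1669 = -10014)
-3519040 - G*1312 = -3519040 - (-10014)*1312 = -3519040 - 1*(-13138368) = -3519040 + 13138368 = 9619328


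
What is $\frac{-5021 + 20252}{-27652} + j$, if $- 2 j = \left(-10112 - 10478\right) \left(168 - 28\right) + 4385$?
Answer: $\frac{39794185359}{27652} \approx 1.4391 \cdot 10^{6}$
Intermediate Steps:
$j = \frac{2878215}{2}$ ($j = - \frac{\left(-10112 - 10478\right) \left(168 - 28\right) + 4385}{2} = - \frac{\left(-20590\right) 140 + 4385}{2} = - \frac{-2882600 + 4385}{2} = \left(- \frac{1}{2}\right) \left(-2878215\right) = \frac{2878215}{2} \approx 1.4391 \cdot 10^{6}$)
$\frac{-5021 + 20252}{-27652} + j = \frac{-5021 + 20252}{-27652} + \frac{2878215}{2} = 15231 \left(- \frac{1}{27652}\right) + \frac{2878215}{2} = - \frac{15231}{27652} + \frac{2878215}{2} = \frac{39794185359}{27652}$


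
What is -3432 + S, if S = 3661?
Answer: 229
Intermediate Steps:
-3432 + S = -3432 + 3661 = 229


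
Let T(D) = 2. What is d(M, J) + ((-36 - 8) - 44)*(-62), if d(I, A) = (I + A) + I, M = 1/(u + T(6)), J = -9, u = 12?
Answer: 38130/7 ≈ 5447.1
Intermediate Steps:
M = 1/14 (M = 1/(12 + 2) = 1/14 ≈ 0.071429)
d(I, A) = A + 2*I (d(I, A) = (A + I) + I = A + 2*I)
d(M, J) + ((-36 - 8) - 44)*(-62) = (-9 + 2*(1/14)) + ((-36 - 8) - 44)*(-62) = (-9 + 1/7) + (-44 - 44)*(-62) = -62/7 - 88*(-62) = -62/7 + 5456 = 38130/7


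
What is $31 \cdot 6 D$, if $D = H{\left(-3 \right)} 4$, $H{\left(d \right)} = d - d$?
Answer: $0$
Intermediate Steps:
$H{\left(d \right)} = 0$
$D = 0$ ($D = 0 \cdot 4 = 0$)
$31 \cdot 6 D = 31 \cdot 6 \cdot 0 = 186 \cdot 0 = 0$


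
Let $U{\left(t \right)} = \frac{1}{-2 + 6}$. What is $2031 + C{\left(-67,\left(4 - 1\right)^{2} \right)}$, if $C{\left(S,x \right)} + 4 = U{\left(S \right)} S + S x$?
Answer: $\frac{5629}{4} \approx 1407.3$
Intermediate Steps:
$U{\left(t \right)} = \frac{1}{4}$
$C{\left(S,x \right)} = -4 + \frac{S}{4} + S x$ ($C{\left(S,x \right)} = -4 + \left(\frac{S}{4} + S x\right) = -4 + \frac{S}{4} + S x$)
$2031 + C{\left(-67,\left(4 - 1\right)^{2} \right)} = 2031 - \left(\frac{83}{4} + 67 \left(4 - 1\right)^{2}\right) = 2031 - \left(\frac{83}{4} + 603\right) = 2031 - \frac{2495}{4} = \frac{5629}{4}$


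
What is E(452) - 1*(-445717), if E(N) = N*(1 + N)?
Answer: 650473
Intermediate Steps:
E(452) - 1*(-445717) = 452*(1 + 452) - 1*(-445717) = 452*453 + 445717 = 204756 + 445717 = 650473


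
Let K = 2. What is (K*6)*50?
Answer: 600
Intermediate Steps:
(K*6)*50 = (2*6)*50 = 12*50 = 600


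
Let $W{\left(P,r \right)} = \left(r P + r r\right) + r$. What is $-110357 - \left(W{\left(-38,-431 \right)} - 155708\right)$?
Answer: $-156357$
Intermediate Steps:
$W{\left(P,r \right)} = r + r^{2} + P r$ ($W{\left(P,r \right)} = \left(P r + r^{2}\right) + r = \left(r^{2} + P r\right) + r = r + r^{2} + P r$)
$-110357 - \left(W{\left(-38,-431 \right)} - 155708\right) = -110357 - \left(- 431 \left(1 - 38 - 431\right) - 155708\right) = -110357 - \left(\left(-431\right) \left(-468\right) - 155708\right) = -110357 - \left(201708 - 155708\right) = -110357 - 46000 = -156357$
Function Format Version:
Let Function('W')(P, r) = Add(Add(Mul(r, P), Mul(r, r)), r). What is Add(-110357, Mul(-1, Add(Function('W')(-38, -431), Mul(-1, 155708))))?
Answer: -156357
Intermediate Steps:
Function('W')(P, r) = Add(r, Pow(r, 2), Mul(P, r)) (Function('W')(P, r) = Add(Add(Mul(P, r), Pow(r, 2)), r) = Add(Add(Pow(r, 2), Mul(P, r)), r) = Add(r, Pow(r, 2), Mul(P, r)))
Add(-110357, Mul(-1, Add(Function('W')(-38, -431), Mul(-1, 155708)))) = Add(-110357, Mul(-1, Add(Mul(-431, Add(1, -38, -431)), Mul(-1, 155708)))) = Add(-110357, Mul(-1, Add(Mul(-431, -468), -155708))) = Add(-110357, Mul(-1, Add(201708, -155708))) = Add(-110357, Mul(-1, 46000)) = Add(-110357, -46000) = -156357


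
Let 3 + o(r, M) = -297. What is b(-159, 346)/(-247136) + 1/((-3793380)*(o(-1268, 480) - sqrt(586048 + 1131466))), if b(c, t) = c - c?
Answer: -5/102896317622 + sqrt(1717514)/6173779057320 ≈ 1.6368e-10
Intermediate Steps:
b(c, t) = 0
o(r, M) = -300 (o(r, M) = -3 - 297 = -300)
b(-159, 346)/(-247136) + 1/((-3793380)*(o(-1268, 480) - sqrt(586048 + 1131466))) = 0/(-247136) + 1/((-3793380)*(-300 - sqrt(586048 + 1131466))) = 0*(-1/247136) - 1/(3793380*(-300 - sqrt(1717514))) = 0 - 1/(3793380*(-300 - sqrt(1717514))) = -1/(3793380*(-300 - sqrt(1717514)))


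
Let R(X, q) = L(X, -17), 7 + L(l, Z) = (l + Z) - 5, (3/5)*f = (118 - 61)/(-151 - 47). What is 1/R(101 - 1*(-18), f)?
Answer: 1/90 ≈ 0.011111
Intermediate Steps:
f = -95/198 (f = 5*((118 - 61)/(-151 - 47))/3 = 5*(57/(-198))/3 = 5*(57*(-1/198))/3 = (5/3)*(-19/66) = -95/198 ≈ -0.47980)
L(l, Z) = -12 + Z + l (L(l, Z) = -7 + ((l + Z) - 5) = -7 + ((Z + l) - 5) = -7 + (-5 + Z + l) = -12 + Z + l)
R(X, q) = -29 + X (R(X, q) = -12 - 17 + X = -29 + X)
1/R(101 - 1*(-18), f) = 1/(-29 + (101 - 1*(-18))) = 1/(-29 + (101 + 18)) = 1/(-29 + 119) = 1/90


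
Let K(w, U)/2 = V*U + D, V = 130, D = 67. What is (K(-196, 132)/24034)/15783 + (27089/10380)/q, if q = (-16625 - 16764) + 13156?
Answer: -506609044033/13277673895441980 ≈ -3.8155e-5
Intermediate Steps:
K(w, U) = 134 + 260*U (K(w, U) = 2*(130*U + 67) = 2*(67 + 130*U) = 134 + 260*U)
q = -20233 (q = -33389 + 13156 = -20233)
(K(-196, 132)/24034)/15783 + (27089/10380)/q = ((134 + 260*132)/24034)/15783 + (27089/10380)/(-20233) = ((134 + 34320)*(1/24034))*(1/15783) + (27089*(1/10380))*(-1/20233) = (34454*(1/24034))*(1/15783) + (27089/10380)*(-1/20233) = (17227/12017)*(1/15783) - 27089/210018540 = 17227/189664311 - 27089/210018540 = -506609044033/13277673895441980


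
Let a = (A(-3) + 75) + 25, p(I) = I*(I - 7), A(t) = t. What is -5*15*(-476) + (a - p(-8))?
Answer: 35677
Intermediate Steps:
p(I) = I*(-7 + I)
a = 97 (a = (-3 + 75) + 25 = 72 + 25 = 97)
-5*15*(-476) + (a - p(-8)) = -5*15*(-476) + (97 - (-8)*(-7 - 8)) = -75*(-476) + (97 - (-8)*(-15)) = 35700 + (97 - 1*120) = 35700 + (97 - 120) = 35700 - 23 = 35677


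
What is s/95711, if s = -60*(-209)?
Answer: 1140/8701 ≈ 0.13102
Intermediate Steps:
s = 12540
s/95711 = 12540/95711 = 12540*(1/95711) = 1140/8701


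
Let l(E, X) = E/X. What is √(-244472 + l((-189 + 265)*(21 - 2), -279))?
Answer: 2*I*√528620773/93 ≈ 494.45*I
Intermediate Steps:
√(-244472 + l((-189 + 265)*(21 - 2), -279)) = √(-244472 + ((-189 + 265)*(21 - 2))/(-279)) = √(-244472 + (76*19)*(-1/279)) = √(-244472 + 1444*(-1/279)) = √(-244472 - 1444/279) = √(-68209132/279) = 2*I*√528620773/93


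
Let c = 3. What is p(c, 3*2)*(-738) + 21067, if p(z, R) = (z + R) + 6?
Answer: 9997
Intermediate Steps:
p(z, R) = 6 + R + z (p(z, R) = (R + z) + 6 = 6 + R + z)
p(c, 3*2)*(-738) + 21067 = (6 + 3*2 + 3)*(-738) + 21067 = (6 + 6 + 3)*(-738) + 21067 = 15*(-738) + 21067 = -11070 + 21067 = 9997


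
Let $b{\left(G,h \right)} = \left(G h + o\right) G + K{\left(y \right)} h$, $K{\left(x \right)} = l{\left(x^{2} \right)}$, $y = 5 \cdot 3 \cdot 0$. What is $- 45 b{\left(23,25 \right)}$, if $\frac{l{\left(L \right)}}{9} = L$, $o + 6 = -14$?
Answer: $-574425$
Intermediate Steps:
$o = -20$ ($o = -6 - 14 = -20$)
$y = 0$ ($y = 15 \cdot 0 = 0$)
$l{\left(L \right)} = 9 L$
$K{\left(x \right)} = 9 x^{2}$
$b{\left(G,h \right)} = G \left(-20 + G h\right)$ ($b{\left(G,h \right)} = \left(G h - 20\right) G + 9 \cdot 0^{2} h = \left(-20 + G h\right) G + 9 \cdot 0 h = G \left(-20 + G h\right) + 0 h = G \left(-20 + G h\right) + 0 = G \left(-20 + G h\right)$)
$- 45 b{\left(23,25 \right)} = - 45 \cdot 23 \left(-20 + 23 \cdot 25\right) = - 45 \cdot 23 \left(-20 + 575\right) = - 45 \cdot 23 \cdot 555 = \left(-45\right) 12765 = -574425$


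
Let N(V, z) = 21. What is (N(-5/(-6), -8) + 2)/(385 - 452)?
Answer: -23/67 ≈ -0.34328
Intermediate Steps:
(N(-5/(-6), -8) + 2)/(385 - 452) = (21 + 2)/(385 - 452) = 23/(-67) = 23*(-1/67) = -23/67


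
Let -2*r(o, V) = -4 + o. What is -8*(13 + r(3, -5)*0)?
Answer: -104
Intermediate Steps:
r(o, V) = 2 - o/2 (r(o, V) = -(-4 + o)/2 = 2 - o/2)
-8*(13 + r(3, -5)*0) = -8*(13 + (2 - ½*3)*0) = -8*(13 + (2 - 3/2)*0) = -8*(13 + (½)*0) = -8*(13 + 0) = -8*13 = -104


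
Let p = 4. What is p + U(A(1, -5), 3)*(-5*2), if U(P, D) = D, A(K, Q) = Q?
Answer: -26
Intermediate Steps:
p + U(A(1, -5), 3)*(-5*2) = 4 + 3*(-5*2) = 4 + 3*(-10) = 4 - 30 = -26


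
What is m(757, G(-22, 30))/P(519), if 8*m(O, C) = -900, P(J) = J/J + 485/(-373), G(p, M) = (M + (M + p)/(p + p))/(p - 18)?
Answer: 83925/224 ≈ 374.67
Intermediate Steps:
G(p, M) = (M + (M + p)/(2*p))/(-18 + p) (G(p, M) = (M + (M + p)/((2*p)))/(-18 + p) = (M + (M + p)*(1/(2*p)))/(-18 + p) = (M + (M + p)/(2*p))/(-18 + p))
P(J) = -112/373 (P(J) = 1 + 485*(-1/373) = 1 - 485/373 = -112/373)
m(O, C) = -225/2 (m(O, C) = (⅛)*(-900) = -225/2)
m(757, G(-22, 30))/P(519) = -225/(2*(-112/373)) = -225/2*(-373/112) = 83925/224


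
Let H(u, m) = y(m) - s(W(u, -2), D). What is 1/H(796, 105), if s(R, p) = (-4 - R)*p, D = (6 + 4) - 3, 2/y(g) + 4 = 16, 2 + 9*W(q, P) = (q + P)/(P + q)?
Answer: 18/493 ≈ 0.036511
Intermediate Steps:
W(q, P) = -⅑ (W(q, P) = -2/9 + ((q + P)/(P + q))/9 = -2/9 + ((P + q)/(P + q))/9 = -2/9 + (⅑)*1 = -2/9 + ⅑ = -⅑)
y(g) = ⅙ (y(g) = 2/(-4 + 16) = 2/12 = 2*(1/12) = ⅙)
D = 7 (D = 10 - 3 = 7)
s(R, p) = p*(-4 - R)
H(u, m) = 493/18 (H(u, m) = ⅙ - (-1)*7*(4 - ⅑) = ⅙ - (-1)*7*35/9 = ⅙ - 1*(-245/9) = ⅙ + 245/9 = 493/18)
1/H(796, 105) = 1/(493/18) = 18/493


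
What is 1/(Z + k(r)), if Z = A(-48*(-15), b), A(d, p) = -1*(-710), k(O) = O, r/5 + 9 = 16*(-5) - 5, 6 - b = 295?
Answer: 1/240 ≈ 0.0041667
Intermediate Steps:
b = -289 (b = 6 - 1*295 = 6 - 295 = -289)
r = -470 (r = -45 + 5*(16*(-5) - 5) = -45 + 5*(-80 - 5) = -45 + 5*(-85) = -45 - 425 = -470)
A(d, p) = 710
Z = 710
1/(Z + k(r)) = 1/(710 - 470) = 1/240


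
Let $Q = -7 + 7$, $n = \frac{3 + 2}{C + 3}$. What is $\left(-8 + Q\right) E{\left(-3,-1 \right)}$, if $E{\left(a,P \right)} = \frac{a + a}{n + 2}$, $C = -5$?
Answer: $-96$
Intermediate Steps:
$n = - \frac{5}{2}$ ($n = \frac{3 + 2}{-5 + 3} = \frac{5}{-2} = 5 \left(- \frac{1}{2}\right) = - \frac{5}{2} \approx -2.5$)
$Q = 0$
$E{\left(a,P \right)} = - 4 a$ ($E{\left(a,P \right)} = \frac{a + a}{- \frac{5}{2} + 2} = \frac{2 a}{- \frac{1}{2}} = 2 a \left(-2\right) = - 4 a$)
$\left(-8 + Q\right) E{\left(-3,-1 \right)} = \left(-8 + 0\right) \left(\left(-4\right) \left(-3\right)\right) = \left(-8\right) 12 = -96$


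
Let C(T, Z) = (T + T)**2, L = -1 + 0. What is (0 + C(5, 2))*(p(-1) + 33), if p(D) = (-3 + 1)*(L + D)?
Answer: 3700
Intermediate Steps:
L = -1
C(T, Z) = 4*T**2 (C(T, Z) = (2*T)**2 = 4*T**2)
p(D) = 2 - 2*D (p(D) = (-3 + 1)*(-1 + D) = -2*(-1 + D) = 2 - 2*D)
(0 + C(5, 2))*(p(-1) + 33) = (0 + 4*5**2)*((2 - 2*(-1)) + 33) = (0 + 4*25)*((2 + 2) + 33) = (0 + 100)*(4 + 33) = 100*37 = 3700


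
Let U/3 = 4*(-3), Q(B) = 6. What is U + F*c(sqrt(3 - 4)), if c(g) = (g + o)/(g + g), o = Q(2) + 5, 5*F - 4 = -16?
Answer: -186/5 + 66*I/5 ≈ -37.2 + 13.2*I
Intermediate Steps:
F = -12/5 (F = 4/5 + (1/5)*(-16) = 4/5 - 16/5 = -12/5 ≈ -2.4000)
o = 11 (o = 6 + 5 = 11)
U = -36 (U = 3*(4*(-3)) = 3*(-12) = -36)
c(g) = (11 + g)/(2*g) (c(g) = (g + 11)/(g + g) = (11 + g)/((2*g)) = (11 + g)*(1/(2*g)) = (11 + g)/(2*g))
U + F*c(sqrt(3 - 4)) = -36 - 6*(11 + sqrt(3 - 4))/(5*(sqrt(3 - 4))) = -36 - 6*(11 + sqrt(-1))/(5*(sqrt(-1))) = -36 - 6*(11 + I)/(5*I) = -36 - 6*(-I)*(11 + I)/5 = -36 - (-6)*I*(11 + I)/5 = -36 + 6*I*(11 + I)/5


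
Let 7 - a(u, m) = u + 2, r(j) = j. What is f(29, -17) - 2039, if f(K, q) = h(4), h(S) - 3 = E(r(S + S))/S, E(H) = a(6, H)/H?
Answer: -65153/32 ≈ -2036.0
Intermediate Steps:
a(u, m) = 5 - u (a(u, m) = 7 - (u + 2) = 7 - (2 + u) = 7 + (-2 - u) = 5 - u)
E(H) = -1/H (E(H) = (5 - 1*6)/H = (5 - 6)/H = -1/H)
h(S) = 3 - 1/(2*S²) (h(S) = 3 + (-1/(S + S))/S = 3 + (-1/(2*S))/S = 3 - 1/(2*S²))
f(K, q) = 95/32 (f(K, q) = 3 - ½/4² = 3 - ½*1/16 = 3 - 1/32 = 95/32)
f(29, -17) - 2039 = 95/32 - 2039 = -65153/32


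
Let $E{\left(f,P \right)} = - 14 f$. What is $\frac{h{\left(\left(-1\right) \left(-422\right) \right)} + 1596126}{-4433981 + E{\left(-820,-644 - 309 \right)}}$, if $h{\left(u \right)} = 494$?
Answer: $- \frac{1596620}{4422501} \approx -0.36102$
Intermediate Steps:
$\frac{h{\left(\left(-1\right) \left(-422\right) \right)} + 1596126}{-4433981 + E{\left(-820,-644 - 309 \right)}} = \frac{494 + 1596126}{-4433981 - -11480} = \frac{1596620}{-4433981 + 11480} = \frac{1596620}{-4422501} = 1596620 \left(- \frac{1}{4422501}\right) = - \frac{1596620}{4422501}$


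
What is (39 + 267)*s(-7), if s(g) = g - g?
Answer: 0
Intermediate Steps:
s(g) = 0
(39 + 267)*s(-7) = (39 + 267)*0 = 306*0 = 0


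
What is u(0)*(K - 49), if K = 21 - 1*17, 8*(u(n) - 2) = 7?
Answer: -1035/8 ≈ -129.38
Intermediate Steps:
u(n) = 23/8 (u(n) = 2 + (1/8)*7 = 2 + 7/8 = 23/8)
K = 4 (K = 21 - 17 = 4)
u(0)*(K - 49) = 23*(4 - 49)/8 = (23/8)*(-45) = -1035/8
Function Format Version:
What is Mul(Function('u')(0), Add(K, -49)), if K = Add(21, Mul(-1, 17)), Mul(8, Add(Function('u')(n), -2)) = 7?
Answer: Rational(-1035, 8) ≈ -129.38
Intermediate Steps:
Function('u')(n) = Rational(23, 8) (Function('u')(n) = Add(2, Mul(Rational(1, 8), 7)) = Add(2, Rational(7, 8)) = Rational(23, 8))
K = 4 (K = Add(21, -17) = 4)
Mul(Function('u')(0), Add(K, -49)) = Mul(Rational(23, 8), Add(4, -49)) = Mul(Rational(23, 8), -45) = Rational(-1035, 8)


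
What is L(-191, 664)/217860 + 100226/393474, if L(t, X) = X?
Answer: 920687629/3571760235 ≈ 0.25777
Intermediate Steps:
L(-191, 664)/217860 + 100226/393474 = 664/217860 + 100226/393474 = 664*(1/217860) + 100226*(1/393474) = 166/54465 + 50113/196737 = 920687629/3571760235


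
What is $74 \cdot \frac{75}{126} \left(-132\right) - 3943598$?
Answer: $- \frac{27645886}{7} \approx -3.9494 \cdot 10^{6}$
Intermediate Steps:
$74 \cdot \frac{75}{126} \left(-132\right) - 3943598 = 74 \cdot 75 \cdot \frac{1}{126} \left(-132\right) - 3943598 = 74 \cdot \frac{25}{42} \left(-132\right) - 3943598 = \frac{925}{21} \left(-132\right) - 3943598 = - \frac{40700}{7} - 3943598 = - \frac{27645886}{7}$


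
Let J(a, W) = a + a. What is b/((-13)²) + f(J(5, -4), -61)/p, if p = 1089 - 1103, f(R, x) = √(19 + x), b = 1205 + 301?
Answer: 1506/169 - I*√42/14 ≈ 8.9112 - 0.46291*I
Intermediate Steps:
J(a, W) = 2*a
b = 1506
p = -14
b/((-13)²) + f(J(5, -4), -61)/p = 1506/((-13)²) + √(19 - 61)/(-14) = 1506/169 + √(-42)*(-1/14) = 1506*(1/169) + (I*√42)*(-1/14) = 1506/169 - I*√42/14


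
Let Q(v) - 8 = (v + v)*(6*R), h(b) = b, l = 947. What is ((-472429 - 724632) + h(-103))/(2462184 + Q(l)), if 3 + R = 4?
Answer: -299291/618389 ≈ -0.48398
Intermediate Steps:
R = 1 (R = -3 + 4 = 1)
Q(v) = 8 + 12*v (Q(v) = 8 + (v + v)*(6*1) = 8 + (2*v)*6 = 8 + 12*v)
((-472429 - 724632) + h(-103))/(2462184 + Q(l)) = ((-472429 - 724632) - 103)/(2462184 + (8 + 12*947)) = (-1197061 - 103)/(2462184 + (8 + 11364)) = -1197164/(2462184 + 11372) = -1197164/2473556 = -1197164*1/2473556 = -299291/618389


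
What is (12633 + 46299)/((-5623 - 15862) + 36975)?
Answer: 29466/7745 ≈ 3.8045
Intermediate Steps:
(12633 + 46299)/((-5623 - 15862) + 36975) = 58932/(-21485 + 36975) = 58932/15490 = 58932*(1/15490) = 29466/7745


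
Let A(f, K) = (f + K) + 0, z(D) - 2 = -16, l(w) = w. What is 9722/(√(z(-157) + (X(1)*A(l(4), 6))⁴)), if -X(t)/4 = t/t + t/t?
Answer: 4861*√40959986/20479993 ≈ 1.5191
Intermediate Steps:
z(D) = -14 (z(D) = 2 - 16 = -14)
A(f, K) = K + f (A(f, K) = (K + f) + 0 = K + f)
X(t) = -8 (X(t) = -4*(t/t + t/t) = -4*(1 + 1) = -4*2 = -8)
9722/(√(z(-157) + (X(1)*A(l(4), 6))⁴)) = 9722/(√(-14 + (-8*(6 + 4))⁴)) = 9722/(√(-14 + (-8*10)⁴)) = 9722/(√(-14 + (-80)⁴)) = 9722/(√(-14 + 40960000)) = 9722/(√40959986) = 9722*(√40959986/40959986) = 4861*√40959986/20479993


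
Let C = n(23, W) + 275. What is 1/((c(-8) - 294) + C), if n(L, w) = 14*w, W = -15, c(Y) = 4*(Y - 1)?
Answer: -1/265 ≈ -0.0037736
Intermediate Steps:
c(Y) = -4 + 4*Y (c(Y) = 4*(-1 + Y) = -4 + 4*Y)
C = 65 (C = 14*(-15) + 275 = -210 + 275 = 65)
1/((c(-8) - 294) + C) = 1/(((-4 + 4*(-8)) - 294) + 65) = 1/(((-4 - 32) - 294) + 65) = 1/((-36 - 294) + 65) = 1/(-330 + 65) = 1/(-265) = -1/265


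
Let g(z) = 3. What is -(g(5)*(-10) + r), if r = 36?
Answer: -6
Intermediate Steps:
-(g(5)*(-10) + r) = -(3*(-10) + 36) = -(-30 + 36) = -1*6 = -6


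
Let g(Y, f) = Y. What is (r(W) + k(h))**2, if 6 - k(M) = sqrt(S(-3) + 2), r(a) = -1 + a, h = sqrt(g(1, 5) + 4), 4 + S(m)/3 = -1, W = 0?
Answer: (5 - I*sqrt(13))**2 ≈ 12.0 - 36.056*I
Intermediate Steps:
S(m) = -15 (S(m) = -12 + 3*(-1) = -12 - 3 = -15)
h = sqrt(5) (h = sqrt(1 + 4) = sqrt(5) ≈ 2.2361)
k(M) = 6 - I*sqrt(13) (k(M) = 6 - sqrt(-15 + 2) = 6 - sqrt(-13) = 6 - I*sqrt(13))
(r(W) + k(h))**2 = ((-1 + 0) + (6 - I*sqrt(13)))**2 = (-1 + (6 - I*sqrt(13)))**2 = (5 - I*sqrt(13))**2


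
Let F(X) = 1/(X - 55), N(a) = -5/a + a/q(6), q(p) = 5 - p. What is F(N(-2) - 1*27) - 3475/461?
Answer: -539547/71455 ≈ -7.5509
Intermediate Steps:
N(a) = -a - 5/a (N(a) = -5/a + a/(5 - 1*6) = -5/a + a/(5 - 6) = -5/a + a/(-1) = -5/a + a*(-1) = -5/a - a = -a - 5/a)
F(X) = 1/(-55 + X)
F(N(-2) - 1*27) - 3475/461 = 1/(-55 + ((-1*(-2) - 5/(-2)) - 1*27)) - 3475/461 = 1/(-55 + ((2 - 5*(-½)) - 27)) - 3475*1/461 = 1/(-55 + ((2 + 5/2) - 27)) - 3475/461 = 1/(-55 + (9/2 - 27)) - 3475/461 = 1/(-55 - 45/2) - 3475/461 = 1/(-155/2) - 3475/461 = -2/155 - 3475/461 = -539547/71455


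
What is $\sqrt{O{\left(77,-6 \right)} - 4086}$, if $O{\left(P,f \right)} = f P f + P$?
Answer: $i \sqrt{1237} \approx 35.171 i$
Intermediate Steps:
$O{\left(P,f \right)} = P + P f^{2}$ ($O{\left(P,f \right)} = P f f + P = P f^{2} + P = P + P f^{2}$)
$\sqrt{O{\left(77,-6 \right)} - 4086} = \sqrt{77 \left(1 + \left(-6\right)^{2}\right) - 4086} = \sqrt{77 \left(1 + 36\right) - 4086} = \sqrt{77 \cdot 37 - 4086} = \sqrt{2849 - 4086} = \sqrt{-1237} = i \sqrt{1237}$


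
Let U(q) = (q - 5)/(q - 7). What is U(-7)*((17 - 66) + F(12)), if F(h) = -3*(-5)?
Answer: -204/7 ≈ -29.143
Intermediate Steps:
U(q) = (-5 + q)/(-7 + q)
F(h) = 15
U(-7)*((17 - 66) + F(12)) = ((-5 - 7)/(-7 - 7))*((17 - 66) + 15) = (-12/(-14))*(-49 + 15) = -1/14*(-12)*(-34) = (6/7)*(-34) = -204/7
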